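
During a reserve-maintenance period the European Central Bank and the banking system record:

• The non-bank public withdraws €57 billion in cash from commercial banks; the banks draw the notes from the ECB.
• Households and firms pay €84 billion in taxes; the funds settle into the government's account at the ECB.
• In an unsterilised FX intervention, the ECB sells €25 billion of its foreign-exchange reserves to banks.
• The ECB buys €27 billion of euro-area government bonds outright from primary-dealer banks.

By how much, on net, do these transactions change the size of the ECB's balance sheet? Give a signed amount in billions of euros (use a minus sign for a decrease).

ECB balance sheet:
  Assets:      Securities +€27B, Foreign assets −€25B
  Liabilities: Bank reserves −€139B, Currency in circulation +€57B, Government deposits +€84B
Change in total ECB assets = +€2 billion.

+€2 billion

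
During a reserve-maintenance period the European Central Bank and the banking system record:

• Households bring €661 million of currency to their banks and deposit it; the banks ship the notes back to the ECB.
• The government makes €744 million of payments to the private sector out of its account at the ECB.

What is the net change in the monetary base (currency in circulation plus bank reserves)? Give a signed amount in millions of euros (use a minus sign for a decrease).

+€744 million

Currency deposit €661 million: just a shift between currency and reserves — both are base money → 0.
Government spending €744 million: a non-base liability converts back to reserves → +€744M.
Net: 0 + 744 = +€744 million.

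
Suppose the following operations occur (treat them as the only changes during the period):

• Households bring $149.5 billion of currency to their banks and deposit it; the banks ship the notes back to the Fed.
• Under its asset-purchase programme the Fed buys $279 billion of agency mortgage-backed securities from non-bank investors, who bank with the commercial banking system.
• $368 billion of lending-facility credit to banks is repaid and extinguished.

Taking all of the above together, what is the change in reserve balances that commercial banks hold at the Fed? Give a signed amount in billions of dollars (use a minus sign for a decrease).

Currency deposit $149.5 billion: returned notes are swapped for reserve credit → +$149.5B.
Asset purchase (from non-banks) $279 billion: the Fed pays by crediting reserve accounts → +$279B.
Discount-window repayment $368 billion: repayment is debited from reserves → −$368B.
Net: 149.5 + 279 − 368 = +$60.5 billion.

+$60.5 billion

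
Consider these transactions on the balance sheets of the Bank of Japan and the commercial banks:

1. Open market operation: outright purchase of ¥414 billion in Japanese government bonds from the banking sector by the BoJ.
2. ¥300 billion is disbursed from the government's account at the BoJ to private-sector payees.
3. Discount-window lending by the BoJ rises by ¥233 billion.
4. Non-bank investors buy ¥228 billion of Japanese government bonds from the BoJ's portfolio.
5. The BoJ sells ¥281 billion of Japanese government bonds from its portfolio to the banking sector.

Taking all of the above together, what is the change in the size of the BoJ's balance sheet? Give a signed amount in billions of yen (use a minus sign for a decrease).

+¥138 billion

OMO purchase (from banks) ¥414 billion: a BoJ asset is acquired → +¥414B.
Government spending ¥300 billion: only the composition of liabilities changes → 0.
Discount-window loan ¥233 billion: a BoJ asset is acquired → +¥233B.
Asset sale (to non-banks) ¥228 billion: a BoJ asset is shed → −¥228B.
OMO sale (to banks) ¥281 billion: a BoJ asset is shed → −¥281B.
Net: 414 + 0 + 233 − 228 − 281 = +¥138 billion.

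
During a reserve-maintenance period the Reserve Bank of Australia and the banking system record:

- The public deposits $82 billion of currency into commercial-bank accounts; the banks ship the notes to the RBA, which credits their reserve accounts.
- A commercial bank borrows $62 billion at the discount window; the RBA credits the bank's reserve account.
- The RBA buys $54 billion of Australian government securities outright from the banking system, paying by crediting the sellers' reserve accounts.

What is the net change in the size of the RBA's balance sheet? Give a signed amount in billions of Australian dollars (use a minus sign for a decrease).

RBA balance sheet:
  Assets:      Securities +$54B, Loans to banks +$62B
  Liabilities: Bank reserves +$198B, Currency in circulation −$82B
Change in total RBA assets = +$116 billion.

+$116 billion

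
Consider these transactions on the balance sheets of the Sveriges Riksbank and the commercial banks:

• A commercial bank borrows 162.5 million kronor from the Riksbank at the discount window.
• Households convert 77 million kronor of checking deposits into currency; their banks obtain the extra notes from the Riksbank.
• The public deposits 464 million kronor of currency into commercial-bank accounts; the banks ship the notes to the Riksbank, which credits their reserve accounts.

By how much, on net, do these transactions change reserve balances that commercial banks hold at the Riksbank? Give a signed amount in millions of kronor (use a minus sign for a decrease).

Discount-window loan 162.5 million kronor: the loan is credited to the bank's reserve account → +162.5M.
Currency withdrawal 77 million kronor: banks swap reserves for currency → −77M.
Currency deposit 464 million kronor: returned notes are swapped for reserve credit → +464M.
Net: 162.5 − 77 + 464 = +549.5 million.

+549.5 million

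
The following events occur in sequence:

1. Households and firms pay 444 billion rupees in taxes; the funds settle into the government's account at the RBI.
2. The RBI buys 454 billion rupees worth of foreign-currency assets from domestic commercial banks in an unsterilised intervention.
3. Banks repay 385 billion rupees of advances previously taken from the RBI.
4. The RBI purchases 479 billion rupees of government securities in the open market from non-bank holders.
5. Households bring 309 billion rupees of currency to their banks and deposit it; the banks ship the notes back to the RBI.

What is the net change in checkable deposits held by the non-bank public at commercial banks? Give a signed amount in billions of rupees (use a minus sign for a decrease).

+344 billion

RBI balance sheet:
  Assets:      Securities +479B, Loans to banks −385B, Foreign assets +454B
  Liabilities: Bank reserves +413B, Currency in circulation −309B, Government deposits +444B
Commercial banking system:
  Assets:      Reserves at CB +413B, Foreign assets −454B
  Liabilities: Checkable deposits +344B, Borrowings from CB −385B
So the change in checkable deposits held by the non-bank public at commercial banks is +344 billion.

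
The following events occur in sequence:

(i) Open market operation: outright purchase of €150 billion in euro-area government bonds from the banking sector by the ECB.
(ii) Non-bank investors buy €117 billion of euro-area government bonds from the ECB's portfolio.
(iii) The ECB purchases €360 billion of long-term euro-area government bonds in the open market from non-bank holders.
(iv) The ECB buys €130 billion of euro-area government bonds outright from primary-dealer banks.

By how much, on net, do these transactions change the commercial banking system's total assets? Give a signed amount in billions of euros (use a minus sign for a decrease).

ECB balance sheet:
  Assets:      Securities +€523B
  Liabilities: Bank reserves +€523B
Commercial banking system:
  Assets:      Reserves at CB +€523B, Securities −€280B
  Liabilities: Checkable deposits +€243B
Change in total bank assets = +€243 billion.

+€243 billion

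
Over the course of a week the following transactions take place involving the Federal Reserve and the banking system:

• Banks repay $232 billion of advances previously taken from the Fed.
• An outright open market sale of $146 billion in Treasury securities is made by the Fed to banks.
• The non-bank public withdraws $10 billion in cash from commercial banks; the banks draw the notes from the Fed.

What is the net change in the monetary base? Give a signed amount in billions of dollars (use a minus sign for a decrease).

-$378 billion

Discount-window repayment $232 billion: Fed balance sheet contracts → −$232B.
OMO sale (to banks) $146 billion: Fed balance sheet contracts → −$146B.
Currency withdrawal $10 billion: just a shift between currency and reserves — both are base money → 0.
Net: −232 − 146 + 0 = -$378 billion.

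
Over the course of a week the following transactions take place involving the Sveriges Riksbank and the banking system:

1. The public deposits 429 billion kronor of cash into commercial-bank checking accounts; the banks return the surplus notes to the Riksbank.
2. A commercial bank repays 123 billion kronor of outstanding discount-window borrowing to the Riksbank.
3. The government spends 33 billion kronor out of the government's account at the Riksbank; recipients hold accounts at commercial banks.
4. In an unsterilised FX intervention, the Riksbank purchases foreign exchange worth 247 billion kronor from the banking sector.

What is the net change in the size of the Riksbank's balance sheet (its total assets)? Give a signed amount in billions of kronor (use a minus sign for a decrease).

Currency deposit 429 billion kronor: only the composition of liabilities changes → 0.
Discount-window repayment 123 billion kronor: a Riksbank asset is shed → −123B.
Government spending 33 billion kronor: only the composition of liabilities changes → 0.
FX purchase 247 billion kronor: a Riksbank asset is acquired → +247B.
Net: 0 − 123 + 0 + 247 = +124 billion.

+124 billion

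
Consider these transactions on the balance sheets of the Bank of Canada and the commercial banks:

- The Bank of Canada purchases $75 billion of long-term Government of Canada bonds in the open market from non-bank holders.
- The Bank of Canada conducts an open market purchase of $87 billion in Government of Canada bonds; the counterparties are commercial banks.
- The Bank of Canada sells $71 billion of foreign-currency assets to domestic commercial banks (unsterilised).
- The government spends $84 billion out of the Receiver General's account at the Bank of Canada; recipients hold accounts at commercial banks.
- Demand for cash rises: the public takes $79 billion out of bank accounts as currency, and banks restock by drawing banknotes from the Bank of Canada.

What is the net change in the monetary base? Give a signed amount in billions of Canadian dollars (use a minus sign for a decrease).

+$175 billion

Bank of Canada balance sheet:
  Assets:      Securities +$162B, Foreign assets −$71B
  Liabilities: Bank reserves +$96B, Currency in circulation +$79B, Government deposits −$84B
Monetary base = currency + reserves: +$79B + (+$96B) = +$175 billion.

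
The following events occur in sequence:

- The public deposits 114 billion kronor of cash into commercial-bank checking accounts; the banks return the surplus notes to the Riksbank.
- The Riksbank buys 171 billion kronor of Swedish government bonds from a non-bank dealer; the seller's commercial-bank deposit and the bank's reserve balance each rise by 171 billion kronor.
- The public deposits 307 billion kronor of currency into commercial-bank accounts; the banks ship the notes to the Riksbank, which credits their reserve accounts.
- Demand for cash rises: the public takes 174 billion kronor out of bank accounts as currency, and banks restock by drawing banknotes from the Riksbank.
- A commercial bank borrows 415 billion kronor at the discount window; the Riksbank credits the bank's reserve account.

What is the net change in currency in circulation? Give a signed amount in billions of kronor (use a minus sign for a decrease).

-247 billion

Riksbank balance sheet:
  Assets:      Securities +171B, Loans to banks +415B
  Liabilities: Bank reserves +833B, Currency in circulation −247B
So the change in currency in circulation is -247 billion.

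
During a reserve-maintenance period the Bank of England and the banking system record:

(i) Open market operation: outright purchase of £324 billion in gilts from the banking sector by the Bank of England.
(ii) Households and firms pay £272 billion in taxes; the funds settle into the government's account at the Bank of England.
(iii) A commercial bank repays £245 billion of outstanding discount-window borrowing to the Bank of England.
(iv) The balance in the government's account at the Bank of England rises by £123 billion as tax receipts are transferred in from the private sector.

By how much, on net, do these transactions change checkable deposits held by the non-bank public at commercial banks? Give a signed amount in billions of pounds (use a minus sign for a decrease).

-£395 billion

OMO purchase (from banks) £324 billion: the counterparty is a bank, so public deposits are unchanged → 0.
Government account inflow £272 billion: non-bank counterparties' bank balances fall → −£272B.
Discount-window repayment £245 billion: the counterparty is a bank, so public deposits are unchanged → 0.
Government account inflow £123 billion: non-bank counterparties' bank balances fall → −£123B.
Net: 0 − 272 + 0 − 123 = -£395 billion.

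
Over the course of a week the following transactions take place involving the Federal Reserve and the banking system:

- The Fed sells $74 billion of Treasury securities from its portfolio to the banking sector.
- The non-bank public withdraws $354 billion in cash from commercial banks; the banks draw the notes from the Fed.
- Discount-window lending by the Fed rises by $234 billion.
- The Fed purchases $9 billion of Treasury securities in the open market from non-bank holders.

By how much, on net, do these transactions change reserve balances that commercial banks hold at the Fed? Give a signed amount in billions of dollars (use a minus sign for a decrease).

OMO sale (to banks) $74 billion: the buying banks pay out of their reserve balances → −$74B.
Currency withdrawal $354 billion: banks swap reserves for currency → −$354B.
Discount-window loan $234 billion: the loan is credited to the bank's reserve account → +$234B.
Asset purchase (from non-banks) $9 billion: the Fed pays by crediting reserve accounts → +$9B.
Net: −74 − 354 + 234 + 9 = -$185 billion.

-$185 billion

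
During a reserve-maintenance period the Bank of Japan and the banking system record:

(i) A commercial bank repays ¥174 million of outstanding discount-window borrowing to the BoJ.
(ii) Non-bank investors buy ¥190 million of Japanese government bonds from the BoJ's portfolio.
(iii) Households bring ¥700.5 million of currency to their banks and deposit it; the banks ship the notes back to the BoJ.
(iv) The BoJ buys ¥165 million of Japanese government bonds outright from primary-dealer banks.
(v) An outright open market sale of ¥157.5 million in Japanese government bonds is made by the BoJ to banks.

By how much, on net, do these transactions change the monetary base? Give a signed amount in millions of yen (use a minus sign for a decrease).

-¥356.5 million

BoJ balance sheet:
  Assets:      Securities −¥182.5M, Loans to banks −¥174M
  Liabilities: Bank reserves +¥344M, Currency in circulation −¥700.5M
Monetary base = currency + reserves: −¥700.5M + (+¥344M) = -¥356.5 million.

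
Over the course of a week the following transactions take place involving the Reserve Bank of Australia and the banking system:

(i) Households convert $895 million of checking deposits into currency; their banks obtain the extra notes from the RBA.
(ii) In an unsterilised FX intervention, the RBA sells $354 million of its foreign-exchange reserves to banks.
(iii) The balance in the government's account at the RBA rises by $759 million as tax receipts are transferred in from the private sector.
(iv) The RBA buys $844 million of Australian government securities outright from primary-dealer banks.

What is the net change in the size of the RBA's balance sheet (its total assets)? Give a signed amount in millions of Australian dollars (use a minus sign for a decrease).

Currency withdrawal $895 million: only the composition of liabilities changes → 0.
FX sale $354 million: an RBA asset is shed → −$354M.
Government account inflow $759 million: only the composition of liabilities changes → 0.
OMO purchase (from banks) $844 million: an RBA asset is acquired → +$844M.
Net: 0 − 354 + 0 + 844 = +$490 million.

+$490 million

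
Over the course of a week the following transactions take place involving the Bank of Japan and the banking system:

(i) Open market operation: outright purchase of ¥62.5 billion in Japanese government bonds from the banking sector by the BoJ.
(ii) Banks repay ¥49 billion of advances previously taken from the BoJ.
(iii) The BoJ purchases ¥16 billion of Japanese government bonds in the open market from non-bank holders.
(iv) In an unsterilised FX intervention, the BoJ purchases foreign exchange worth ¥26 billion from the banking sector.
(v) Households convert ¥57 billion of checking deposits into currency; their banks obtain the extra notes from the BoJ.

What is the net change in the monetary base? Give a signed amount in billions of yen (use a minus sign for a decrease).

+¥55.5 billion

BoJ balance sheet:
  Assets:      Securities +¥78.5B, Loans to banks −¥49B, Foreign assets +¥26B
  Liabilities: Bank reserves −¥1.5B, Currency in circulation +¥57B
Monetary base = currency + reserves: +¥57B + (−¥1.5B) = +¥55.5 billion.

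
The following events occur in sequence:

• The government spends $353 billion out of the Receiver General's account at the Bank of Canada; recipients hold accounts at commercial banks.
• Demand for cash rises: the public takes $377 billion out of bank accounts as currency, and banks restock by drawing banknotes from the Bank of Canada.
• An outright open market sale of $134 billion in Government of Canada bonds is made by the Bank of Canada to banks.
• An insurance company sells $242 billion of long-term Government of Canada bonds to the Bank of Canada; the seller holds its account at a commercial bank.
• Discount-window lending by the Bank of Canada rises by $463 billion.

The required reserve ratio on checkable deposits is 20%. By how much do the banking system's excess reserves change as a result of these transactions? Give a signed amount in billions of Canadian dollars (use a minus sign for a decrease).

+$503.4 billion

Government spending $353 billion: reserves +$353B, deposits +$353B.
Currency withdrawal $377 billion: reserves −$377B, deposits −$377B.
OMO sale (to banks) $134 billion: reserves −$134B, deposits 0.
Asset purchase (from non-banks) $242 billion: reserves +$242B, deposits +$242B.
Discount-window loan $463 billion: reserves +$463B, deposits 0.
Totals: Δreserves = +$547B, Δdeposits = +$218B.
Δrequired reserves = 20% × +$218B = +$43.6B.
Δexcess reserves = Δreserves − Δrequired = +$547B − (+$43.6B) = +$503.4 billion.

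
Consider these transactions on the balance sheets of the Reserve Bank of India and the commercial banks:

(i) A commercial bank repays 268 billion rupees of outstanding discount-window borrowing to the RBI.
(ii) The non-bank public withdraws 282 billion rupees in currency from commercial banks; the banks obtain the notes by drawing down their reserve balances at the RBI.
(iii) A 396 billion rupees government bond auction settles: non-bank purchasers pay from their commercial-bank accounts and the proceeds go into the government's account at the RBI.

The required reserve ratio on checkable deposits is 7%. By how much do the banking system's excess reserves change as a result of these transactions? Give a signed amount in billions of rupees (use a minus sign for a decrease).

Discount-window repayment 268 billion rupees: reserves −268B, deposits 0.
Currency withdrawal 282 billion rupees: reserves −282B, deposits −282B.
Government account inflow 396 billion rupees: reserves −396B, deposits −396B.
Totals: Δreserves = −946B, Δdeposits = −678B.
Δrequired reserves = 7% × −678B = −47.46B.
Δexcess reserves = Δreserves − Δrequired = −946B − (−47.46B) = -898.54 billion.

-898.54 billion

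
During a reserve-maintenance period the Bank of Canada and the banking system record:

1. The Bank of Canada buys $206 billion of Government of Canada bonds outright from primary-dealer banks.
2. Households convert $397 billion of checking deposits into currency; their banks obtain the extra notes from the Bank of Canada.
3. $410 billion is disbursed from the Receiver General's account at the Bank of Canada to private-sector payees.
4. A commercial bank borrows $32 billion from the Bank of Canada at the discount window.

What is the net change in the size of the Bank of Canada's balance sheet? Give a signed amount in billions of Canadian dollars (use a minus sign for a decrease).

+$238 billion

Bank of Canada balance sheet:
  Assets:      Securities +$206B, Loans to banks +$32B
  Liabilities: Bank reserves +$251B, Currency in circulation +$397B, Government deposits −$410B
Change in total Bank of Canada assets = +$238 billion.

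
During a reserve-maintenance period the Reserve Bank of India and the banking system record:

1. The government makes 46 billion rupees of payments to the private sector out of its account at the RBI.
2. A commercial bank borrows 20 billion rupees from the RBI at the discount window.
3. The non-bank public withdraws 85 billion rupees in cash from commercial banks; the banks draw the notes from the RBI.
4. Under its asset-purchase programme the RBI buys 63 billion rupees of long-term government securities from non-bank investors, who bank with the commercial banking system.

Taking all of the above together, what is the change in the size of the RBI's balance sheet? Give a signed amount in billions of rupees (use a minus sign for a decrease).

Government spending 46 billion rupees: only the composition of liabilities changes → 0.
Discount-window loan 20 billion rupees: an RBI asset is acquired → +20B.
Currency withdrawal 85 billion rupees: only the composition of liabilities changes → 0.
Asset purchase (from non-banks) 63 billion rupees: an RBI asset is acquired → +63B.
Net: 0 + 20 + 0 + 63 = +83 billion.

+83 billion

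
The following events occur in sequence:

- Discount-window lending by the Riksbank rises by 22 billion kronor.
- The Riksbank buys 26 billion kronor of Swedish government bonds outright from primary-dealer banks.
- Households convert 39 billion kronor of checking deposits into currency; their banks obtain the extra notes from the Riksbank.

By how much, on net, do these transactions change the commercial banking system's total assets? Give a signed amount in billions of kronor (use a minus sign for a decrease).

Riksbank balance sheet:
  Assets:      Securities +26B, Loans to banks +22B
  Liabilities: Bank reserves +9B, Currency in circulation +39B
Commercial banking system:
  Assets:      Reserves at CB +9B, Securities −26B
  Liabilities: Checkable deposits −39B, Borrowings from CB +22B
Change in total bank assets = -17 billion.

-17 billion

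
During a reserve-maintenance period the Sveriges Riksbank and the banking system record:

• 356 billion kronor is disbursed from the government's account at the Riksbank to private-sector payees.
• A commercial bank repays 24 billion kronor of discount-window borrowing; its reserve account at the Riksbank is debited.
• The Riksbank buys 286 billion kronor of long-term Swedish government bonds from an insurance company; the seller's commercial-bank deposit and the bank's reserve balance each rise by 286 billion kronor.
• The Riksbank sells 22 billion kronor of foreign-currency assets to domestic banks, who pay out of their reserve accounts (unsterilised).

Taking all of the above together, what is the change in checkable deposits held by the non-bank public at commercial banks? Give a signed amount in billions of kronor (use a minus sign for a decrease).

Government spending 356 billion kronor: non-bank counterparties' bank balances rise → +356B.
Discount-window repayment 24 billion kronor: the counterparty is a bank, so public deposits are unchanged → 0.
Asset purchase (from non-banks) 286 billion kronor: non-bank counterparties' bank balances rise → +286B.
FX sale 22 billion kronor: the counterparty is a bank, so public deposits are unchanged → 0.
Net: 356 + 0 + 286 + 0 = +642 billion.

+642 billion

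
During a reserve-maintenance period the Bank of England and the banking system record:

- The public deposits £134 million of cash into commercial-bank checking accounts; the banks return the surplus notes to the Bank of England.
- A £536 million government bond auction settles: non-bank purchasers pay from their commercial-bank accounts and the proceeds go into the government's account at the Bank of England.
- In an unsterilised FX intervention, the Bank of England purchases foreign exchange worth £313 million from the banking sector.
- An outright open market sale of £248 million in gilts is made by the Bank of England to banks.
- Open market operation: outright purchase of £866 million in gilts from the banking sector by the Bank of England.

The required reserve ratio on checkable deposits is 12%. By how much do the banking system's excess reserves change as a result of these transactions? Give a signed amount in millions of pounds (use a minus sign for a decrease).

+£577.24 million

Currency deposit £134 million: reserves +£134M, deposits +£134M.
Government account inflow £536 million: reserves −£536M, deposits −£536M.
FX purchase £313 million: reserves +£313M, deposits 0.
OMO sale (to banks) £248 million: reserves −£248M, deposits 0.
OMO purchase (from banks) £866 million: reserves +£866M, deposits 0.
Totals: Δreserves = +£529M, Δdeposits = −£402M.
Δrequired reserves = 12% × −£402M = −£48.24M.
Δexcess reserves = Δreserves − Δrequired = +£529M − (−£48.24M) = +£577.24 million.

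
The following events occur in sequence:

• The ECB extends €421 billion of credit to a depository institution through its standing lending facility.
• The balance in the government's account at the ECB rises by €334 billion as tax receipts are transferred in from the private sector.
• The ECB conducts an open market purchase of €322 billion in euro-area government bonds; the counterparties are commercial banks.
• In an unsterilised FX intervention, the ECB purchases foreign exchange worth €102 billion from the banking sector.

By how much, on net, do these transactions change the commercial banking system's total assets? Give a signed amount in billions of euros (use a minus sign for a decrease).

Discount-window loan €421 billion: bank balance sheets expand → +€421B.
Government account inflow €334 billion: bank balance sheets shrink → −€334B.
OMO purchase (from banks) €322 billion: just an asset swap on bank balance sheets → 0.
FX purchase €102 billion: just an asset swap on bank balance sheets → 0.
Net: 421 − 334 + 0 + 0 = +€87 billion.

+€87 billion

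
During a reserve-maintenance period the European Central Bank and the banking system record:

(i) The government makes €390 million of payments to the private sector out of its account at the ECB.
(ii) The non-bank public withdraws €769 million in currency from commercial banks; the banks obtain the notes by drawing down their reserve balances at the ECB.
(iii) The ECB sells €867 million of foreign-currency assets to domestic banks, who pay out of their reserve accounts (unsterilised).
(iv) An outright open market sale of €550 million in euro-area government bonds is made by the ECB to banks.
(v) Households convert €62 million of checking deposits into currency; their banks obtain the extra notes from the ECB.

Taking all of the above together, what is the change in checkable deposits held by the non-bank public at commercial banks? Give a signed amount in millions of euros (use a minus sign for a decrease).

-€441 million

ECB balance sheet:
  Assets:      Securities −€550M, Foreign assets −€867M
  Liabilities: Bank reserves −€1858M, Currency in circulation +€831M, Government deposits −€390M
Commercial banking system:
  Assets:      Reserves at CB −€1858M, Securities +€550M, Foreign assets +€867M
  Liabilities: Checkable deposits −€441M
So the change in checkable deposits held by the non-bank public at commercial banks is -€441 million.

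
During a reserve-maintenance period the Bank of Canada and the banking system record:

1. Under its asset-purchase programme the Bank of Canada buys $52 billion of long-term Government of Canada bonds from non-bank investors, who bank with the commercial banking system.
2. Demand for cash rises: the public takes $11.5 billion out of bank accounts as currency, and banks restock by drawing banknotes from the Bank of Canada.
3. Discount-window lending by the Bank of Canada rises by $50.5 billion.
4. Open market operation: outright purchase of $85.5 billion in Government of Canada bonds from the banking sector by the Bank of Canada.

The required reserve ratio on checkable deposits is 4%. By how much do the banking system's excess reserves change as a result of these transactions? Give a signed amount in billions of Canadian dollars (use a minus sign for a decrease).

Asset purchase (from non-banks) $52 billion: reserves +$52B, deposits +$52B.
Currency withdrawal $11.5 billion: reserves −$11.5B, deposits −$11.5B.
Discount-window loan $50.5 billion: reserves +$50.5B, deposits 0.
OMO purchase (from banks) $85.5 billion: reserves +$85.5B, deposits 0.
Totals: Δreserves = +$176.5B, Δdeposits = +$40.5B.
Δrequired reserves = 4% × +$40.5B = +$1.62B.
Δexcess reserves = Δreserves − Δrequired = +$176.5B − (+$1.62B) = +$174.88 billion.

+$174.88 billion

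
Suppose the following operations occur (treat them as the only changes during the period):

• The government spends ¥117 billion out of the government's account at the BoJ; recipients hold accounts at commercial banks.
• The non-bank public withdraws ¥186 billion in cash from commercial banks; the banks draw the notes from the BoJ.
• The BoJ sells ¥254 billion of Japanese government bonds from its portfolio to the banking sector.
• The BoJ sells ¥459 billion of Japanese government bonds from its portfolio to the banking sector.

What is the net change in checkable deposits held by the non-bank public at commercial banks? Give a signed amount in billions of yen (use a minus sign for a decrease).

-¥69 billion

Government spending ¥117 billion: non-bank counterparties' bank balances rise → +¥117B.
Currency withdrawal ¥186 billion: non-bank counterparties' bank balances fall → −¥186B.
OMO sale (to banks) ¥254 billion: the counterparty is a bank, so public deposits are unchanged → 0.
OMO sale (to banks) ¥459 billion: the counterparty is a bank, so public deposits are unchanged → 0.
Net: 117 − 186 + 0 + 0 = -¥69 billion.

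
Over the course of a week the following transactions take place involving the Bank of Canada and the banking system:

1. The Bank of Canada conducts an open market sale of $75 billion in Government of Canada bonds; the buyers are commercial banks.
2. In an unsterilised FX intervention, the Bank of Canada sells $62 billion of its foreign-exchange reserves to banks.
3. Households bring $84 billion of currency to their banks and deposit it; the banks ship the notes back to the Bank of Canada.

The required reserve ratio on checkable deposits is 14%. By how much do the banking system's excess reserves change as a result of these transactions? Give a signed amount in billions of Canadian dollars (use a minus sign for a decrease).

OMO sale (to banks) $75 billion: reserves −$75B, deposits 0.
FX sale $62 billion: reserves −$62B, deposits 0.
Currency deposit $84 billion: reserves +$84B, deposits +$84B.
Totals: Δreserves = −$53B, Δdeposits = +$84B.
Δrequired reserves = 14% × +$84B = +$11.76B.
Δexcess reserves = Δreserves − Δrequired = −$53B − (+$11.76B) = -$64.76 billion.

-$64.76 billion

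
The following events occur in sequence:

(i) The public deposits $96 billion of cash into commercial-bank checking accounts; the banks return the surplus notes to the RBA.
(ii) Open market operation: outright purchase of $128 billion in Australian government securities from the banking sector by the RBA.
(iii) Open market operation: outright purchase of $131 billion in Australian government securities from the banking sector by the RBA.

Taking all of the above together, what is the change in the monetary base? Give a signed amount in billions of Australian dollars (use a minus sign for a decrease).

Currency deposit $96 billion: just a shift between currency and reserves — both are base money → 0.
OMO purchase (from banks) $128 billion: RBA balance sheet expands → +$128B.
OMO purchase (from banks) $131 billion: RBA balance sheet expands → +$131B.
Net: 0 + 128 + 131 = +$259 billion.

+$259 billion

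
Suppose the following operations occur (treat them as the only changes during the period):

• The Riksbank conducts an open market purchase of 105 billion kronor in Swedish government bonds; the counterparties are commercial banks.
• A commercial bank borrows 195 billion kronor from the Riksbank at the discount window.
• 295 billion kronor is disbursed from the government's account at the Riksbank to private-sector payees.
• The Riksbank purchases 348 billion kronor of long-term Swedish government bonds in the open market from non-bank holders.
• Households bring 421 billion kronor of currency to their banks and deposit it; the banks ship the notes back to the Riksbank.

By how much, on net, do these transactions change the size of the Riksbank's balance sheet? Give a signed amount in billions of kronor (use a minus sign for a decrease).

OMO purchase (from banks) 105 billion kronor: a Riksbank asset is acquired → +105B.
Discount-window loan 195 billion kronor: a Riksbank asset is acquired → +195B.
Government spending 295 billion kronor: only the composition of liabilities changes → 0.
Asset purchase (from non-banks) 348 billion kronor: a Riksbank asset is acquired → +348B.
Currency deposit 421 billion kronor: only the composition of liabilities changes → 0.
Net: 105 + 195 + 0 + 348 + 0 = +648 billion.

+648 billion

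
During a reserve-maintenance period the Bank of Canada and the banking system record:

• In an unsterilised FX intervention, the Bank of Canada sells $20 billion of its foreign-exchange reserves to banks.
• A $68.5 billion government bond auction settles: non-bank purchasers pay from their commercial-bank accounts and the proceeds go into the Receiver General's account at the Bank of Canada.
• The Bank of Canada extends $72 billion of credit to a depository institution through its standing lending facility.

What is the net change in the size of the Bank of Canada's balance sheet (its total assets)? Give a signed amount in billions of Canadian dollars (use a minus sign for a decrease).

FX sale $20 billion: a Bank of Canada asset is shed → −$20B.
Government account inflow $68.5 billion: only the composition of liabilities changes → 0.
Discount-window loan $72 billion: a Bank of Canada asset is acquired → +$72B.
Net: −20 + 0 + 72 = +$52 billion.

+$52 billion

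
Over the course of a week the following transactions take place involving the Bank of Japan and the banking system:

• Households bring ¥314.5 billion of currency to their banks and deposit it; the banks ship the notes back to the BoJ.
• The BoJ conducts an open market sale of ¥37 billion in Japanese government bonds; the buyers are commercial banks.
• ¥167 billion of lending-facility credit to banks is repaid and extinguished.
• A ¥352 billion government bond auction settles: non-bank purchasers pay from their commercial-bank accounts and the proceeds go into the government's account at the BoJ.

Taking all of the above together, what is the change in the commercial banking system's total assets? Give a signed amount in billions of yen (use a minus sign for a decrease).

-¥204.5 billion

Currency deposit ¥314.5 billion: bank balance sheets expand → +¥314.5B.
OMO sale (to banks) ¥37 billion: just an asset swap on bank balance sheets → 0.
Discount-window repayment ¥167 billion: bank balance sheets shrink → −¥167B.
Government account inflow ¥352 billion: bank balance sheets shrink → −¥352B.
Net: 314.5 + 0 − 167 − 352 = -¥204.5 billion.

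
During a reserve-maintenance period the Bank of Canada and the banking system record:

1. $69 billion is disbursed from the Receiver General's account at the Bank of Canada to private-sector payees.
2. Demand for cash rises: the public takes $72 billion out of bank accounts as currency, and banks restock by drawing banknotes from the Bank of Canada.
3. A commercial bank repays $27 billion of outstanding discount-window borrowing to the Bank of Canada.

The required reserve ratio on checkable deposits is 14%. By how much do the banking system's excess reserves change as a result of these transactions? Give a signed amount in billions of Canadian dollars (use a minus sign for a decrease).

Government spending $69 billion: reserves +$69B, deposits +$69B.
Currency withdrawal $72 billion: reserves −$72B, deposits −$72B.
Discount-window repayment $27 billion: reserves −$27B, deposits 0.
Totals: Δreserves = −$30B, Δdeposits = −$3B.
Δrequired reserves = 14% × −$3B = −$0.42B.
Δexcess reserves = Δreserves − Δrequired = −$30B − (−$0.42B) = -$29.58 billion.

-$29.58 billion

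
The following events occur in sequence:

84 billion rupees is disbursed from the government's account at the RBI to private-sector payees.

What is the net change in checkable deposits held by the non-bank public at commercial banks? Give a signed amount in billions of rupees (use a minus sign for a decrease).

RBI balance sheet:
  Assets:      no change
  Liabilities: Bank reserves +84B, Government deposits −84B
Commercial banking system:
  Assets:      Reserves at CB +84B
  Liabilities: Checkable deposits +84B
So the change in checkable deposits held by the non-bank public at commercial banks is +84 billion.

+84 billion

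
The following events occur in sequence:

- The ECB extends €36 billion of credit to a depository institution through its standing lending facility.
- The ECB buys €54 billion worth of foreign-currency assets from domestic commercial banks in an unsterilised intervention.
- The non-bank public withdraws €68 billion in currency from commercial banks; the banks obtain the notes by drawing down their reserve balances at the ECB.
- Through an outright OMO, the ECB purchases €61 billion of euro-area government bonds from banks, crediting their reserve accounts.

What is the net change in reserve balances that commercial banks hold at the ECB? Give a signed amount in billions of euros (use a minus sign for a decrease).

ECB balance sheet:
  Assets:      Securities +€61B, Loans to banks +€36B, Foreign assets +€54B
  Liabilities: Bank reserves +€83B, Currency in circulation +€68B
Commercial banking system:
  Assets:      Reserves at CB +€83B, Securities −€61B, Foreign assets −€54B
  Liabilities: Checkable deposits −€68B, Borrowings from CB +€36B
So the change in reserve balances that commercial banks hold at the ECB is +€83 billion.

+€83 billion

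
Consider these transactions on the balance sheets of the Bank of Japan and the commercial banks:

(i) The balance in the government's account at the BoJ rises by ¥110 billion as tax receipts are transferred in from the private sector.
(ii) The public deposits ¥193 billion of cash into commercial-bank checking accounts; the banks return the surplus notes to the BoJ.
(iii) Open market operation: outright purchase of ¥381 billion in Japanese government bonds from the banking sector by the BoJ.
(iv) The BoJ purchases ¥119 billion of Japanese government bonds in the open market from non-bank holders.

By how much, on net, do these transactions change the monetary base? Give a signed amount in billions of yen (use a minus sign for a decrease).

Government account inflow ¥110 billion: reserves shift to a non-base liability → −¥110B.
Currency deposit ¥193 billion: just a shift between currency and reserves — both are base money → 0.
OMO purchase (from banks) ¥381 billion: BoJ balance sheet expands → +¥381B.
Asset purchase (from non-banks) ¥119 billion: BoJ balance sheet expands → +¥119B.
Net: −110 + 0 + 381 + 119 = +¥390 billion.

+¥390 billion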